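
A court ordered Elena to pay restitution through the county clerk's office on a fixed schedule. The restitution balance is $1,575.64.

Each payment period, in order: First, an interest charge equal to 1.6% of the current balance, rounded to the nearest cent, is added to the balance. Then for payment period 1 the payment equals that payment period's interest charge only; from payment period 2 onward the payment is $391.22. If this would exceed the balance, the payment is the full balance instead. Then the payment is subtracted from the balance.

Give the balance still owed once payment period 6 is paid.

$0.00

# | Opening | Interest | Payment | End bal
1 | $1,575.64 | $25.21 | $25.21 | $1,575.64
2 | $1,575.64 | $25.21 | $391.22 | $1,209.63
3 | $1,209.63 | $19.35 | $391.22 | $837.76
4 | $837.76 | $13.40 | $391.22 | $459.94
5 | $459.94 | $7.36 | $391.22 | $76.08
6 | $76.08 | $1.22 | $77.30 | $0.00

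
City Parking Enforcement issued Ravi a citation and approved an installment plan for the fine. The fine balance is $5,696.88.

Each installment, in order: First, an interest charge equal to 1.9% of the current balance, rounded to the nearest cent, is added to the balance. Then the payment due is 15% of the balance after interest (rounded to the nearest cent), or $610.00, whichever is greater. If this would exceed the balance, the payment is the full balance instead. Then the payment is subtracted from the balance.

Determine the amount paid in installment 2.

$754.22

# | Opening | Interest | Payment | End bal
1 | $5,696.88 | $108.24 | $870.77 | $4,934.35
2 | $4,934.35 | $93.75 | $754.22 | $4,273.88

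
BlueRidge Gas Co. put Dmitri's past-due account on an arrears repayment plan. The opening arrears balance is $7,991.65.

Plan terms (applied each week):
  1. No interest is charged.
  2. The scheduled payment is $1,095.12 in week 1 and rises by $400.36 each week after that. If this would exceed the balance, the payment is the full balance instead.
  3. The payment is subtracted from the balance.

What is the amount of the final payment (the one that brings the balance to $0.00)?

$1,209.01

Week 1: opening $7,991.65; payment $1,095.12; balance $6,896.53
Week 2: opening $6,896.53; payment $1,495.48; balance $5,401.05
Week 3: opening $5,401.05; payment $1,895.84; balance $3,505.21
Week 4: opening $3,505.21; payment $2,296.20; balance $1,209.01
Week 5: opening $1,209.01; payment $1,209.01; balance $0.00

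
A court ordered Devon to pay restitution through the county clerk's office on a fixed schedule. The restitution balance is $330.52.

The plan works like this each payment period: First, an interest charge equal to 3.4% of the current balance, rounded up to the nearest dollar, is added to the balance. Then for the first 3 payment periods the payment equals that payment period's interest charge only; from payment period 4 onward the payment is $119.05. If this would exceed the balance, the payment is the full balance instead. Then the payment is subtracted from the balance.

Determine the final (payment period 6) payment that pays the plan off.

$116.42

Payment period 1: $330.52 +$12.00 interest = $342.52; pay $12.00 → $330.52
Payment period 2: $330.52 +$12.00 interest = $342.52; pay $12.00 → $330.52
Payment period 3: $330.52 +$12.00 interest = $342.52; pay $12.00 → $330.52
Payment period 4: $330.52 +$12.00 interest = $342.52; pay $119.05 → $223.47
Payment period 5: $223.47 +$8.00 interest = $231.47; pay $119.05 → $112.42
Payment period 6: $112.42 +$4.00 interest = $116.42; pay $116.42 → $0.00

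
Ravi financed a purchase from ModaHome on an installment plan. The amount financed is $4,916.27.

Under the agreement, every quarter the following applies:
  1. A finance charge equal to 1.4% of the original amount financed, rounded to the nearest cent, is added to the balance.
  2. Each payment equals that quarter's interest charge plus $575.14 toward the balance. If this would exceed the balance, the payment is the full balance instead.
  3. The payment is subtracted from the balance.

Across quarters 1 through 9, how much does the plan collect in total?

Quarter 1: opening $4,916.27; interest $68.83 → $4,985.10; payment $643.97; balance $4,341.13
Quarter 2: opening $4,341.13; interest $68.83 → $4,409.96; payment $643.97; balance $3,765.99
Quarter 3: opening $3,765.99; interest $68.83 → $3,834.82; payment $643.97; balance $3,190.85
Quarter 4: opening $3,190.85; interest $68.83 → $3,259.68; payment $643.97; balance $2,615.71
Quarter 5: opening $2,615.71; interest $68.83 → $2,684.54; payment $643.97; balance $2,040.57
Quarter 6: opening $2,040.57; interest $68.83 → $2,109.40; payment $643.97; balance $1,465.43
Quarter 7: opening $1,465.43; interest $68.83 → $1,534.26; payment $643.97; balance $890.29
Quarter 8: opening $890.29; interest $68.83 → $959.12; payment $643.97; balance $315.15
Quarter 9: opening $315.15; interest $68.83 → $383.98; payment $383.98; balance $0.00
Total paid: $5,535.74

$5,535.74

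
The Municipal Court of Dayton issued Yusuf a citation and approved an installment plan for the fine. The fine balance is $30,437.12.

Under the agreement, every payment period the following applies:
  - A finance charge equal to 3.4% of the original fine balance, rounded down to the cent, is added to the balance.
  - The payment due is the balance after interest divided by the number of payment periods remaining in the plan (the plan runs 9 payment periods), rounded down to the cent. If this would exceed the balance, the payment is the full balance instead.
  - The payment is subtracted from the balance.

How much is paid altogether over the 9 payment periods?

Payment period 1: opening $30,437.12; interest $1,034.86 → $31,471.98; payment $3,496.88; balance $27,975.10
Payment period 2: opening $27,975.10; interest $1,034.86 → $29,009.96; payment $3,626.24; balance $25,383.72
Payment period 3: opening $25,383.72; interest $1,034.86 → $26,418.58; payment $3,774.08; balance $22,644.50
Payment period 4: opening $22,644.50; interest $1,034.86 → $23,679.36; payment $3,946.56; balance $19,732.80
Payment period 5: opening $19,732.80; interest $1,034.86 → $20,767.66; payment $4,153.53; balance $16,614.13
Payment period 6: opening $16,614.13; interest $1,034.86 → $17,648.99; payment $4,412.24; balance $13,236.75
Payment period 7: opening $13,236.75; interest $1,034.86 → $14,271.61; payment $4,757.20; balance $9,514.41
Payment period 8: opening $9,514.41; interest $1,034.86 → $10,549.27; payment $5,274.63; balance $5,274.64
Payment period 9: opening $5,274.64; interest $1,034.86 → $6,309.50; payment $6,309.50; balance $0.00
Total paid: $39,750.86

$39,750.86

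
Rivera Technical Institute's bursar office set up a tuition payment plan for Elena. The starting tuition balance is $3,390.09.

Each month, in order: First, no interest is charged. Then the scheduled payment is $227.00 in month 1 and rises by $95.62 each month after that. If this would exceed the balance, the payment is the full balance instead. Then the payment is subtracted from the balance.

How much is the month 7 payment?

Month 1: opening $3,390.09; payment $227.00; balance $3,163.09
Month 2: opening $3,163.09; payment $322.62; balance $2,840.47
Month 3: opening $2,840.47; payment $418.24; balance $2,422.23
Month 4: opening $2,422.23; payment $513.86; balance $1,908.37
Month 5: opening $1,908.37; payment $609.48; balance $1,298.89
Month 6: opening $1,298.89; payment $705.10; balance $593.79
Month 7: opening $593.79; payment $593.79; balance $0.00

$593.79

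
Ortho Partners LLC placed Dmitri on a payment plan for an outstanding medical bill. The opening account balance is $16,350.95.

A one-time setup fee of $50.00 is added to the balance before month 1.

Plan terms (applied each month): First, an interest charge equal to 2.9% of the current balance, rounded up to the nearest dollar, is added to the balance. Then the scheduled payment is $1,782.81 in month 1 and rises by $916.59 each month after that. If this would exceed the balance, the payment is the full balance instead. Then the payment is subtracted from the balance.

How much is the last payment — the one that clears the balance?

Month 1: $16,400.95 +$476.00 interest = $16,876.95; pay $1,782.81 → $15,094.14
Month 2: $15,094.14 +$438.00 interest = $15,532.14; pay $2,699.40 → $12,832.74
Month 3: $12,832.74 +$373.00 interest = $13,205.74; pay $3,615.99 → $9,589.75
Month 4: $9,589.75 +$279.00 interest = $9,868.75; pay $4,532.58 → $5,336.17
Month 5: $5,336.17 +$155.00 interest = $5,491.17; pay $5,449.17 → $42.00
Month 6: $42.00 +$2.00 interest = $44.00; pay $44.00 → $0.00

$44.00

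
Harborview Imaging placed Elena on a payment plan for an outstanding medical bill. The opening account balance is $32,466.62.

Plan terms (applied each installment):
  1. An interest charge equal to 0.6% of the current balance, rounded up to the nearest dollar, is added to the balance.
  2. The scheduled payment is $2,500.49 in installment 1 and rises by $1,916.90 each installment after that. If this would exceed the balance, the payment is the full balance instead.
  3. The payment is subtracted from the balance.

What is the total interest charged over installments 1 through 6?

Installment 1: $32,466.62 +$195.00 interest = $32,661.62; pay $2,500.49 → $30,161.13
Installment 2: $30,161.13 +$181.00 interest = $30,342.13; pay $4,417.39 → $25,924.74
Installment 3: $25,924.74 +$156.00 interest = $26,080.74; pay $6,334.29 → $19,746.45
Installment 4: $19,746.45 +$119.00 interest = $19,865.45; pay $8,251.19 → $11,614.26
Installment 5: $11,614.26 +$70.00 interest = $11,684.26; pay $10,168.09 → $1,516.17
Installment 6: $1,516.17 +$10.00 interest = $1,526.17; pay $1,526.17 → $0.00
Total interest: $195.00 + $181.00 + $156.00 + $119.00 + $70.00 + $10.00 = $731.00

$731.00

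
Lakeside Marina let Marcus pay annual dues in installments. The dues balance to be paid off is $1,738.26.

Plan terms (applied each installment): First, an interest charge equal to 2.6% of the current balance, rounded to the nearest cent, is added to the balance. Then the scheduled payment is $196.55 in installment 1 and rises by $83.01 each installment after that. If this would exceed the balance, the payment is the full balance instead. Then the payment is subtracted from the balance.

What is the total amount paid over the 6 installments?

$1,904.29

# | Opening | Interest | Payment | End bal
1 | $1,738.26 | $45.19 | $196.55 | $1,586.90
2 | $1,586.90 | $41.26 | $279.56 | $1,348.60
3 | $1,348.60 | $35.06 | $362.57 | $1,021.09
4 | $1,021.09 | $26.55 | $445.58 | $602.06
5 | $602.06 | $15.65 | $528.59 | $89.12
6 | $89.12 | $2.32 | $91.44 | $0.00
Total paid: $1,904.29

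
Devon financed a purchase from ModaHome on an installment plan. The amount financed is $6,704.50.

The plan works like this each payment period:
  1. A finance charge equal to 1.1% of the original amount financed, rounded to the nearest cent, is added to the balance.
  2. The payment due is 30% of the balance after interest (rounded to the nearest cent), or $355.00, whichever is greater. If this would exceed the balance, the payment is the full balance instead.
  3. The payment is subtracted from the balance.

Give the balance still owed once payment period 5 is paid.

# | Opening | Interest | Payment | End bal
1 | $6,704.50 | $73.75 | $2,033.48 | $4,744.77
2 | $4,744.77 | $73.75 | $1,445.56 | $3,372.96
3 | $3,372.96 | $73.75 | $1,034.01 | $2,412.70
4 | $2,412.70 | $73.75 | $745.94 | $1,740.51
5 | $1,740.51 | $73.75 | $544.28 | $1,269.98

$1,269.98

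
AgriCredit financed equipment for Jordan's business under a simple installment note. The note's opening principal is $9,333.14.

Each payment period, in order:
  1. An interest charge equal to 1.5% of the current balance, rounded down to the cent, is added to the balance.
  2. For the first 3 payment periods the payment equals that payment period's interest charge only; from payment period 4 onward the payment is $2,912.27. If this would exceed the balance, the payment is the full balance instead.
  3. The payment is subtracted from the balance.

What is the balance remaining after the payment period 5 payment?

$3,747.00

Payment period 1: opening $9,333.14; interest $139.99 → $9,473.13; payment $139.99; balance $9,333.14
Payment period 2: opening $9,333.14; interest $139.99 → $9,473.13; payment $139.99; balance $9,333.14
Payment period 3: opening $9,333.14; interest $139.99 → $9,473.13; payment $139.99; balance $9,333.14
Payment period 4: opening $9,333.14; interest $139.99 → $9,473.13; payment $2,912.27; balance $6,560.86
Payment period 5: opening $6,560.86; interest $98.41 → $6,659.27; payment $2,912.27; balance $3,747.00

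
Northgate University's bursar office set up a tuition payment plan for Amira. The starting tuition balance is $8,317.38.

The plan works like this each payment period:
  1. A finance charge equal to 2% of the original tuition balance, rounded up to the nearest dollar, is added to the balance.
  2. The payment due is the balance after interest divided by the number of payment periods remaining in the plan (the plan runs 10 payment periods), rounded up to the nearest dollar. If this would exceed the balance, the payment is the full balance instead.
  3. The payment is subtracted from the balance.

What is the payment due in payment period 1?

$849.00

# | Opening | Interest | Payment | End bal
1 | $8,317.38 | $167.00 | $849.00 | $7,635.38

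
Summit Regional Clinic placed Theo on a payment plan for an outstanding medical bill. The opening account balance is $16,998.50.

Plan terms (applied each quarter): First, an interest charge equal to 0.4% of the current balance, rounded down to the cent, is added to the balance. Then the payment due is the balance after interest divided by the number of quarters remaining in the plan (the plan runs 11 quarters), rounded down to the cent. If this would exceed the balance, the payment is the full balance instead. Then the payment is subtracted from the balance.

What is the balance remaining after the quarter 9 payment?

# | Opening | Interest | Payment | End bal
1 | $16,998.50 | $67.99 | $1,551.49 | $15,515.00
2 | $15,515.00 | $62.06 | $1,557.70 | $14,019.36
3 | $14,019.36 | $56.07 | $1,563.93 | $12,511.50
4 | $12,511.50 | $50.04 | $1,570.19 | $10,991.35
5 | $10,991.35 | $43.96 | $1,576.47 | $9,458.84
6 | $9,458.84 | $37.83 | $1,582.77 | $7,913.90
7 | $7,913.90 | $31.65 | $1,589.11 | $6,356.44
8 | $6,356.44 | $25.42 | $1,595.46 | $4,786.40
9 | $4,786.40 | $19.14 | $1,601.84 | $3,203.70

$3,203.70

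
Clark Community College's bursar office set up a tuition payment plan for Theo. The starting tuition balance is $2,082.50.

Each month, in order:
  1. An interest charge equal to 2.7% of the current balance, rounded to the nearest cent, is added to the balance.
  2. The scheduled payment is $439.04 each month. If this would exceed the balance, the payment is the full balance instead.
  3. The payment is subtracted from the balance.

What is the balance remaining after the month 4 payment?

# | Opening | Interest | Payment | End bal
1 | $2,082.50 | $56.23 | $439.04 | $1,699.69
2 | $1,699.69 | $45.89 | $439.04 | $1,306.54
3 | $1,306.54 | $35.28 | $439.04 | $902.78
4 | $902.78 | $24.38 | $439.04 | $488.12

$488.12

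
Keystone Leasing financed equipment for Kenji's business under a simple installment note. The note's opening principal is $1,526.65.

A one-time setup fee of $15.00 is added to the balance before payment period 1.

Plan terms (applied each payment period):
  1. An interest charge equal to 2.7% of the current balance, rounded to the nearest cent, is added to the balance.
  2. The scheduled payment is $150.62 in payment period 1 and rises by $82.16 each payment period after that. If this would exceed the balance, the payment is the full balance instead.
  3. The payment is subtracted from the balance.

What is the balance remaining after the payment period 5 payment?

$122.35

# | Opening | Interest | Payment | End bal
1 | $1,541.65 | $41.62 | $150.62 | $1,432.65
2 | $1,432.65 | $38.68 | $232.78 | $1,238.55
3 | $1,238.55 | $33.44 | $314.94 | $957.05
4 | $957.05 | $25.84 | $397.10 | $585.79
5 | $585.79 | $15.82 | $479.26 | $122.35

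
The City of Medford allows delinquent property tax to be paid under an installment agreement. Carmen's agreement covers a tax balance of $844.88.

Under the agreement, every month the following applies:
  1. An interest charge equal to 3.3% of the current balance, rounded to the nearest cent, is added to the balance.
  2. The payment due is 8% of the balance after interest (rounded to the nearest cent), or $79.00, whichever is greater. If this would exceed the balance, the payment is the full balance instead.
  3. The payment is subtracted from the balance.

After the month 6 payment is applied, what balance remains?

Month 1: $844.88 +$27.88 interest = $872.76; pay $79.00 → $793.76
Month 2: $793.76 +$26.19 interest = $819.95; pay $79.00 → $740.95
Month 3: $740.95 +$24.45 interest = $765.40; pay $79.00 → $686.40
Month 4: $686.40 +$22.65 interest = $709.05; pay $79.00 → $630.05
Month 5: $630.05 +$20.79 interest = $650.84; pay $79.00 → $571.84
Month 6: $571.84 +$18.87 interest = $590.71; pay $79.00 → $511.71

$511.71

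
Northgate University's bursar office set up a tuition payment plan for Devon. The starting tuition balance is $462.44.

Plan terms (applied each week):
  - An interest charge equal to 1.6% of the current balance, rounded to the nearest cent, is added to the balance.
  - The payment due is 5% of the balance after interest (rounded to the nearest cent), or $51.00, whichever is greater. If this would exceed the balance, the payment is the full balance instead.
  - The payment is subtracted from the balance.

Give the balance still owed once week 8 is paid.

# | Opening | Interest | Payment | End bal
1 | $462.44 | $7.40 | $51.00 | $418.84
2 | $418.84 | $6.70 | $51.00 | $374.54
3 | $374.54 | $5.99 | $51.00 | $329.53
4 | $329.53 | $5.27 | $51.00 | $283.80
5 | $283.80 | $4.54 | $51.00 | $237.34
6 | $237.34 | $3.80 | $51.00 | $190.14
7 | $190.14 | $3.04 | $51.00 | $142.18
8 | $142.18 | $2.27 | $51.00 | $93.45

$93.45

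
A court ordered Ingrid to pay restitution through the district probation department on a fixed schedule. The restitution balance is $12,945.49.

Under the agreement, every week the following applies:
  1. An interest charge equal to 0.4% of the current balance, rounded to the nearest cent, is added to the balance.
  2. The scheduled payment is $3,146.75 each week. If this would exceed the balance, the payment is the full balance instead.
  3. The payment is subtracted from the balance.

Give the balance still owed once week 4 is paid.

Week 1: opening $12,945.49; interest $51.78 → $12,997.27; payment $3,146.75; balance $9,850.52
Week 2: opening $9,850.52; interest $39.40 → $9,889.92; payment $3,146.75; balance $6,743.17
Week 3: opening $6,743.17; interest $26.97 → $6,770.14; payment $3,146.75; balance $3,623.39
Week 4: opening $3,623.39; interest $14.49 → $3,637.88; payment $3,146.75; balance $491.13

$491.13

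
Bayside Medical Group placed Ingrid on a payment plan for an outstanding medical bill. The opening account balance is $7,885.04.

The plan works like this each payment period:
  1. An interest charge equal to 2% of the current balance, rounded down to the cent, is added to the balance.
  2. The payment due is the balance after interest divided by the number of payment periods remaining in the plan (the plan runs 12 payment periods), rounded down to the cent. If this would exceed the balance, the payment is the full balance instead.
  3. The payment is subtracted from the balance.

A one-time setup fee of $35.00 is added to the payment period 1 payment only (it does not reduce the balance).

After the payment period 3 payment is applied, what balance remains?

# | Opening | Interest | Payment | Fee | End bal
1 | $7,885.04 | $157.70 | $670.22 | $35.00 | $7,372.52
2 | $7,372.52 | $147.45 | $683.63 | — | $6,836.34
3 | $6,836.34 | $136.72 | $697.30 | — | $6,275.76

$6,275.76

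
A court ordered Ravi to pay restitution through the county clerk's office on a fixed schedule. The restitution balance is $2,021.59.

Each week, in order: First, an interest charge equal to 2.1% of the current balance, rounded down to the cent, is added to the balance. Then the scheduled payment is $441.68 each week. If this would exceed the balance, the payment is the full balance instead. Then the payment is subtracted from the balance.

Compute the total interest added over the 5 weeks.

$126.61

Week 1: opening $2,021.59; interest $42.45 → $2,064.04; payment $441.68; balance $1,622.36
Week 2: opening $1,622.36; interest $34.06 → $1,656.42; payment $441.68; balance $1,214.74
Week 3: opening $1,214.74; interest $25.50 → $1,240.24; payment $441.68; balance $798.56
Week 4: opening $798.56; interest $16.76 → $815.32; payment $441.68; balance $373.64
Week 5: opening $373.64; interest $7.84 → $381.48; payment $381.48; balance $0.00
Total interest: $42.45 + $34.06 + $25.50 + $16.76 + $7.84 = $126.61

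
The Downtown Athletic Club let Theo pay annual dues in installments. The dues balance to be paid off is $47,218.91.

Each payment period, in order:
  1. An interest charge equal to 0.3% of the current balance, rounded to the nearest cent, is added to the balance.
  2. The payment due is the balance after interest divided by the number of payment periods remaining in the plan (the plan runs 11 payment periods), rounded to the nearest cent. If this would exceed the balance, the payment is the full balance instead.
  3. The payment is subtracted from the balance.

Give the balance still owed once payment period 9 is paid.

# | Opening | Interest | Payment | End bal
1 | $47,218.91 | $141.66 | $4,305.51 | $43,055.06
2 | $43,055.06 | $129.17 | $4,318.42 | $38,865.81
3 | $38,865.81 | $116.60 | $4,331.38 | $34,651.03
4 | $34,651.03 | $103.95 | $4,344.37 | $30,410.61
5 | $30,410.61 | $91.23 | $4,357.41 | $26,144.43
6 | $26,144.43 | $78.43 | $4,370.48 | $21,852.38
7 | $21,852.38 | $65.56 | $4,383.59 | $17,534.35
8 | $17,534.35 | $52.60 | $4,396.74 | $13,190.21
9 | $13,190.21 | $39.57 | $4,409.93 | $8,819.85

$8,819.85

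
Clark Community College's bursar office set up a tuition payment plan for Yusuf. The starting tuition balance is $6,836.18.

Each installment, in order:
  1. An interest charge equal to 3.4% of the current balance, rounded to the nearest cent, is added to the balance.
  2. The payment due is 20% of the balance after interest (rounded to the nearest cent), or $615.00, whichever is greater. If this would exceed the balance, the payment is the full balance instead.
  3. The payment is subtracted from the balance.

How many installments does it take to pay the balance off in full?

Installment 1: opening $6,836.18; interest $232.43 → $7,068.61; payment $1,413.72; balance $5,654.89
Installment 2: opening $5,654.89; interest $192.27 → $5,847.16; payment $1,169.43; balance $4,677.73
Installment 3: opening $4,677.73; interest $159.04 → $4,836.77; payment $967.35; balance $3,869.42
Installment 4: opening $3,869.42; interest $131.56 → $4,000.98; payment $800.20; balance $3,200.78
Installment 5: opening $3,200.78; interest $108.83 → $3,309.61; payment $661.92; balance $2,647.69
Installment 6: opening $2,647.69; interest $90.02 → $2,737.71; payment $615.00; balance $2,122.71
Installment 7: opening $2,122.71; interest $72.17 → $2,194.88; payment $615.00; balance $1,579.88
Installment 8: opening $1,579.88; interest $53.72 → $1,633.60; payment $615.00; balance $1,018.60
Installment 9: opening $1,018.60; interest $34.63 → $1,053.23; payment $615.00; balance $438.23
Installment 10: opening $438.23; interest $14.90 → $453.13; payment $453.13; balance $0.00
Balance reaches $0.00 in installment 10.

10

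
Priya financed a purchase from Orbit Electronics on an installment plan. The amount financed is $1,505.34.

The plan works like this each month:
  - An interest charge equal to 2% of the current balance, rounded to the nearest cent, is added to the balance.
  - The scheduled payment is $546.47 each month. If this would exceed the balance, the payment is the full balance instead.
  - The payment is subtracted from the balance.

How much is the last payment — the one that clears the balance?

$471.54

# | Opening | Interest | Payment | End bal
1 | $1,505.34 | $30.11 | $546.47 | $988.98
2 | $988.98 | $19.78 | $546.47 | $462.29
3 | $462.29 | $9.25 | $471.54 | $0.00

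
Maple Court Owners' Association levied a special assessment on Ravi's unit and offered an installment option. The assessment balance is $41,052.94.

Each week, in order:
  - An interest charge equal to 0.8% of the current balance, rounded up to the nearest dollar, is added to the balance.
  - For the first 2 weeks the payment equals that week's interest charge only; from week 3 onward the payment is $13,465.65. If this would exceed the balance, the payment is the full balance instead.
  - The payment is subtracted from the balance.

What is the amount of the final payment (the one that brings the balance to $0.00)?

$1,337.99

Week 1: opening $41,052.94; interest $329.00 → $41,381.94; payment $329.00; balance $41,052.94
Week 2: opening $41,052.94; interest $329.00 → $41,381.94; payment $329.00; balance $41,052.94
Week 3: opening $41,052.94; interest $329.00 → $41,381.94; payment $13,465.65; balance $27,916.29
Week 4: opening $27,916.29; interest $224.00 → $28,140.29; payment $13,465.65; balance $14,674.64
Week 5: opening $14,674.64; interest $118.00 → $14,792.64; payment $13,465.65; balance $1,326.99
Week 6: opening $1,326.99; interest $11.00 → $1,337.99; payment $1,337.99; balance $0.00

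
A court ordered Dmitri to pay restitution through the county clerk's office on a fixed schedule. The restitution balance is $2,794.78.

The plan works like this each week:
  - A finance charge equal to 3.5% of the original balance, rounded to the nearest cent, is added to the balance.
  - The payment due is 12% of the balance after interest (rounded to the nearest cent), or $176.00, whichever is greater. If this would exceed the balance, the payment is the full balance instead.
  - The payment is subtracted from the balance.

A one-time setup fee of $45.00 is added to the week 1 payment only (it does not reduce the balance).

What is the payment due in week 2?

Week 1: $2,794.78 +$97.82 interest = $2,892.60; pay $347.11 (+ $45.00 fee) → $2,545.49
Week 2: $2,545.49 +$97.82 interest = $2,643.31; pay $317.20 → $2,326.11

$317.20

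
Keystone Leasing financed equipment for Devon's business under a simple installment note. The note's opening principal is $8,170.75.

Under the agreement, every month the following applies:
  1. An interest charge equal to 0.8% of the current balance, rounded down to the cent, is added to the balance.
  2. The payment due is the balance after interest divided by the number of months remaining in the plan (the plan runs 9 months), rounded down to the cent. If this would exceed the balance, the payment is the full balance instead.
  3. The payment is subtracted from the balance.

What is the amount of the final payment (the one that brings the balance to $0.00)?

# | Opening | Interest | Payment | End bal
1 | $8,170.75 | $65.36 | $915.12 | $7,320.99
2 | $7,320.99 | $58.56 | $922.44 | $6,457.11
3 | $6,457.11 | $51.65 | $929.82 | $5,578.94
4 | $5,578.94 | $44.63 | $937.26 | $4,686.31
5 | $4,686.31 | $37.49 | $944.76 | $3,779.04
6 | $3,779.04 | $30.23 | $952.31 | $2,856.96
7 | $2,856.96 | $22.85 | $959.93 | $1,919.88
8 | $1,919.88 | $15.35 | $967.61 | $967.62
9 | $967.62 | $7.74 | $975.36 | $0.00

$975.36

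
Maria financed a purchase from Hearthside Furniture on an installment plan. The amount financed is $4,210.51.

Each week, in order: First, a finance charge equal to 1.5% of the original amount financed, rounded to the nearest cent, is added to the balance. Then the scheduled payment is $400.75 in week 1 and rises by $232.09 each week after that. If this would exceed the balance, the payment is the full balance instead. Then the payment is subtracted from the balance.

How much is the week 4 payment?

# | Opening | Interest | Payment | End bal
1 | $4,210.51 | $63.16 | $400.75 | $3,872.92
2 | $3,872.92 | $63.16 | $632.84 | $3,303.24
3 | $3,303.24 | $63.16 | $864.93 | $2,501.47
4 | $2,501.47 | $63.16 | $1,097.02 | $1,467.61

$1,097.02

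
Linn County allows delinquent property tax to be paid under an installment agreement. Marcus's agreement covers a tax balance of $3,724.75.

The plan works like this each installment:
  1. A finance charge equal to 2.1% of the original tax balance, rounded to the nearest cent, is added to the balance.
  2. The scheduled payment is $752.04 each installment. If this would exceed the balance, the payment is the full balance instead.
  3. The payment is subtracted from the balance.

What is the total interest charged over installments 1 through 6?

$469.32

# | Opening | Interest | Payment | End bal
1 | $3,724.75 | $78.22 | $752.04 | $3,050.93
2 | $3,050.93 | $78.22 | $752.04 | $2,377.11
3 | $2,377.11 | $78.22 | $752.04 | $1,703.29
4 | $1,703.29 | $78.22 | $752.04 | $1,029.47
5 | $1,029.47 | $78.22 | $752.04 | $355.65
6 | $355.65 | $78.22 | $433.87 | $0.00
Total interest: $78.22 + $78.22 + $78.22 + $78.22 + $78.22 + $78.22 = $469.32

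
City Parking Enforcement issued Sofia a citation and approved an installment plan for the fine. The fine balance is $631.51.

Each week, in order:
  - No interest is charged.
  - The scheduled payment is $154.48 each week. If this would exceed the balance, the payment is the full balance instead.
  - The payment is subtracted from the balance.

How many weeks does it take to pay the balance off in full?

5

Week 1: $631.51 − $154.48 → $477.03
Week 2: $477.03 − $154.48 → $322.55
Week 3: $322.55 − $154.48 → $168.07
Week 4: $168.07 − $154.48 → $13.59
Week 5: $13.59 − $13.59 → $0.00
Balance reaches $0.00 in week 5.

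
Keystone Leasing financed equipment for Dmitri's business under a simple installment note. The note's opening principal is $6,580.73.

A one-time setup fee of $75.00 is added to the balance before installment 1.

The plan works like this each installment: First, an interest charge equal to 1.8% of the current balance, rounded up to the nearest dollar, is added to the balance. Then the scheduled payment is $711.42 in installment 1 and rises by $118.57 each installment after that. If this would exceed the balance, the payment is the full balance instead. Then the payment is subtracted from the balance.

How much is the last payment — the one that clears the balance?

Installment 1: opening $6,655.73; interest $120.00 → $6,775.73; payment $711.42; balance $6,064.31
Installment 2: opening $6,064.31; interest $110.00 → $6,174.31; payment $829.99; balance $5,344.32
Installment 3: opening $5,344.32; interest $97.00 → $5,441.32; payment $948.56; balance $4,492.76
Installment 4: opening $4,492.76; interest $81.00 → $4,573.76; payment $1,067.13; balance $3,506.63
Installment 5: opening $3,506.63; interest $64.00 → $3,570.63; payment $1,185.70; balance $2,384.93
Installment 6: opening $2,384.93; interest $43.00 → $2,427.93; payment $1,304.27; balance $1,123.66
Installment 7: opening $1,123.66; interest $21.00 → $1,144.66; payment $1,144.66; balance $0.00

$1,144.66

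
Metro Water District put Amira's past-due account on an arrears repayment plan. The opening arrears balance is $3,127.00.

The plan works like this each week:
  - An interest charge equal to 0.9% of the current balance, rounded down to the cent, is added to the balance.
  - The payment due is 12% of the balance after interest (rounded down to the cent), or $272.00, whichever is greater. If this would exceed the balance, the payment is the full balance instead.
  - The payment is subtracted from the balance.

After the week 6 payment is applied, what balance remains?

$1,425.27

Week 1: opening $3,127.00; interest $28.14 → $3,155.14; payment $378.61; balance $2,776.53
Week 2: opening $2,776.53; interest $24.98 → $2,801.51; payment $336.18; balance $2,465.33
Week 3: opening $2,465.33; interest $22.18 → $2,487.51; payment $298.50; balance $2,189.01
Week 4: opening $2,189.01; interest $19.70 → $2,208.71; payment $272.00; balance $1,936.71
Week 5: opening $1,936.71; interest $17.43 → $1,954.14; payment $272.00; balance $1,682.14
Week 6: opening $1,682.14; interest $15.13 → $1,697.27; payment $272.00; balance $1,425.27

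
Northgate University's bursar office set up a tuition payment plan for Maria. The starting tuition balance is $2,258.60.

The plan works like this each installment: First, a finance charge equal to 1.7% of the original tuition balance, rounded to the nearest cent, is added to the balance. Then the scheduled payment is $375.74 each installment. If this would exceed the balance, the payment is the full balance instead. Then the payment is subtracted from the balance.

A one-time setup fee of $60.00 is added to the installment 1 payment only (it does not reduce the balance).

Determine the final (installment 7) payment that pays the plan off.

Installment 1: $2,258.60 +$38.40 interest = $2,297.00; pay $375.74 (+ $60.00 fee) → $1,921.26
Installment 2: $1,921.26 +$38.40 interest = $1,959.66; pay $375.74 → $1,583.92
Installment 3: $1,583.92 +$38.40 interest = $1,622.32; pay $375.74 → $1,246.58
Installment 4: $1,246.58 +$38.40 interest = $1,284.98; pay $375.74 → $909.24
Installment 5: $909.24 +$38.40 interest = $947.64; pay $375.74 → $571.90
Installment 6: $571.90 +$38.40 interest = $610.30; pay $375.74 → $234.56
Installment 7: $234.56 +$38.40 interest = $272.96; pay $272.96 → $0.00

$272.96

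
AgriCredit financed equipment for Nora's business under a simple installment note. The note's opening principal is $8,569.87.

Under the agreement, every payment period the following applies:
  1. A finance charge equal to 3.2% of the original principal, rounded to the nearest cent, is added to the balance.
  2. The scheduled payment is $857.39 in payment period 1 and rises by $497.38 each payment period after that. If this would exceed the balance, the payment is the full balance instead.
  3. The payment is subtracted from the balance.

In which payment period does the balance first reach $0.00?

Payment period 1: $8,569.87 +$274.24 interest = $8,844.11; pay $857.39 → $7,986.72
Payment period 2: $7,986.72 +$274.24 interest = $8,260.96; pay $1,354.77 → $6,906.19
Payment period 3: $6,906.19 +$274.24 interest = $7,180.43; pay $1,852.15 → $5,328.28
Payment period 4: $5,328.28 +$274.24 interest = $5,602.52; pay $2,349.53 → $3,252.99
Payment period 5: $3,252.99 +$274.24 interest = $3,527.23; pay $2,846.91 → $680.32
Payment period 6: $680.32 +$274.24 interest = $954.56; pay $954.56 → $0.00
Balance reaches $0.00 in payment period 6.

6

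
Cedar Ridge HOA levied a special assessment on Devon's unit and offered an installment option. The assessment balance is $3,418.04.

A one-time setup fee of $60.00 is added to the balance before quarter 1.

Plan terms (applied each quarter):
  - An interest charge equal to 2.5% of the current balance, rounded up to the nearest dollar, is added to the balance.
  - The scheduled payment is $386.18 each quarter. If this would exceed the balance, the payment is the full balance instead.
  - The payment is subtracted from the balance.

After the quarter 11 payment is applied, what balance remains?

Quarter 1: $3,478.04 +$87.00 interest = $3,565.04; pay $386.18 → $3,178.86
Quarter 2: $3,178.86 +$80.00 interest = $3,258.86; pay $386.18 → $2,872.68
Quarter 3: $2,872.68 +$72.00 interest = $2,944.68; pay $386.18 → $2,558.50
Quarter 4: $2,558.50 +$64.00 interest = $2,622.50; pay $386.18 → $2,236.32
Quarter 5: $2,236.32 +$56.00 interest = $2,292.32; pay $386.18 → $1,906.14
Quarter 6: $1,906.14 +$48.00 interest = $1,954.14; pay $386.18 → $1,567.96
Quarter 7: $1,567.96 +$40.00 interest = $1,607.96; pay $386.18 → $1,221.78
Quarter 8: $1,221.78 +$31.00 interest = $1,252.78; pay $386.18 → $866.60
Quarter 9: $866.60 +$22.00 interest = $888.60; pay $386.18 → $502.42
Quarter 10: $502.42 +$13.00 interest = $515.42; pay $386.18 → $129.24
Quarter 11: $129.24 +$4.00 interest = $133.24; pay $133.24 → $0.00

$0.00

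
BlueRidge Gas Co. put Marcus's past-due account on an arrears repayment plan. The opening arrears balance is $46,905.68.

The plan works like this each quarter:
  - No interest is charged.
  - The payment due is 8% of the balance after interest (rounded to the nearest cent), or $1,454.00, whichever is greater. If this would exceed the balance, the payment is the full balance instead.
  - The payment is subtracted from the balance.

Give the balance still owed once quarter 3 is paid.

$36,524.89

Quarter 1: $46,905.68 − $3,752.45 → $43,153.23
Quarter 2: $43,153.23 − $3,452.26 → $39,700.97
Quarter 3: $39,700.97 − $3,176.08 → $36,524.89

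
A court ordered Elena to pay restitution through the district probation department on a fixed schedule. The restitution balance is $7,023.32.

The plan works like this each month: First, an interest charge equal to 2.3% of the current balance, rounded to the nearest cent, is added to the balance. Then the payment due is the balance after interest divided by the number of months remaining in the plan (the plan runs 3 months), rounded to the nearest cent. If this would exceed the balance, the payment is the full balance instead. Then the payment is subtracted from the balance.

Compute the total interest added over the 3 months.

$328.06

Month 1: opening $7,023.32; interest $161.54 → $7,184.86; payment $2,394.95; balance $4,789.91
Month 2: opening $4,789.91; interest $110.17 → $4,900.08; payment $2,450.04; balance $2,450.04
Month 3: opening $2,450.04; interest $56.35 → $2,506.39; payment $2,506.39; balance $0.00
Total interest: $161.54 + $110.17 + $56.35 = $328.06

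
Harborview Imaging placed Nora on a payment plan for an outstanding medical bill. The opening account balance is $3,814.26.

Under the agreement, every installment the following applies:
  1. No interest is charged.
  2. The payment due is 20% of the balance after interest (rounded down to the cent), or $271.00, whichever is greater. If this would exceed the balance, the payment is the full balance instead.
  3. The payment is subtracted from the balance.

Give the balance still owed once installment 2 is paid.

Installment 1: opening $3,814.26; payment $762.85; balance $3,051.41
Installment 2: opening $3,051.41; payment $610.28; balance $2,441.13

$2,441.13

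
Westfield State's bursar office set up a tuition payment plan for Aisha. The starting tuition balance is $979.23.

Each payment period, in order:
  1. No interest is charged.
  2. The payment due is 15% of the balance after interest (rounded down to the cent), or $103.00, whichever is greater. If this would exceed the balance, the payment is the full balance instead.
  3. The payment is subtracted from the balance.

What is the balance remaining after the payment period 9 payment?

$0.00

Payment period 1: $979.23 − $146.88 → $832.35
Payment period 2: $832.35 − $124.85 → $707.50
Payment period 3: $707.50 − $106.12 → $601.38
Payment period 4: $601.38 − $103.00 → $498.38
Payment period 5: $498.38 − $103.00 → $395.38
Payment period 6: $395.38 − $103.00 → $292.38
Payment period 7: $292.38 − $103.00 → $189.38
Payment period 8: $189.38 − $103.00 → $86.38
Payment period 9: $86.38 − $86.38 → $0.00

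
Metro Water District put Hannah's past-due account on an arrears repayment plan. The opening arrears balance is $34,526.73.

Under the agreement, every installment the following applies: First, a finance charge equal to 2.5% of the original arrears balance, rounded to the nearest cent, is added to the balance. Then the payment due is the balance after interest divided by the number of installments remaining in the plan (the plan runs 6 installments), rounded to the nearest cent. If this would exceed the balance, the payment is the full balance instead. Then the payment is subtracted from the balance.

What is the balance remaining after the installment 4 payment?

Installment 1: opening $34,526.73; interest $863.17 → $35,389.90; payment $5,898.32; balance $29,491.58
Installment 2: opening $29,491.58; interest $863.17 → $30,354.75; payment $6,070.95; balance $24,283.80
Installment 3: opening $24,283.80; interest $863.17 → $25,146.97; payment $6,286.74; balance $18,860.23
Installment 4: opening $18,860.23; interest $863.17 → $19,723.40; payment $6,574.47; balance $13,148.93

$13,148.93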